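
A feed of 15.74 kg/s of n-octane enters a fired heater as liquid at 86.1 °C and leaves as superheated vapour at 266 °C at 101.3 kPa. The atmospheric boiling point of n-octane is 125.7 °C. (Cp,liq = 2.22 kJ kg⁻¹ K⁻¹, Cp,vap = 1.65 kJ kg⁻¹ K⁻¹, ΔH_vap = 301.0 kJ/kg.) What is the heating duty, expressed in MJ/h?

liquid 86.1→125.7 °C: 87.912 kJ/kg
vaporisation at 125.7 °C: 301 kJ/kg
vapour 125.7→266 °C: 231.5 kJ/kg
Δh = 87.912 + 301 + 231.5 = 620.41 kJ/kg
Q = ṁ·Δh = 15.74 kg/s × 620.41 kJ/kg = 9765.2 kJ/s
|Q| = 9765.2 kW = 35155 MJ/h

Q = 35200 MJ/h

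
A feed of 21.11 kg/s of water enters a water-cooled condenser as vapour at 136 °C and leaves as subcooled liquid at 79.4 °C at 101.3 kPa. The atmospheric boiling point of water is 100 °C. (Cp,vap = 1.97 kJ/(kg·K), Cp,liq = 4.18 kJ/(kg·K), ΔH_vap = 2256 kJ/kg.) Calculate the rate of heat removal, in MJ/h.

Q_c = 183000 MJ/h

vapour 136→100 °C: -70.92 kJ/kg
condensation at 100 °C: -2256 kJ/kg
liquid 100→79.4 °C: -86.108 kJ/kg
Δh = -70.92 + -2256 + -86.108 = -2413 kJ/kg
Q = ṁ·Δh = 21.11 kg/s × -2413 kJ/kg = -50939 kJ/s
|Q| = 50939 kW = 183380 MJ/h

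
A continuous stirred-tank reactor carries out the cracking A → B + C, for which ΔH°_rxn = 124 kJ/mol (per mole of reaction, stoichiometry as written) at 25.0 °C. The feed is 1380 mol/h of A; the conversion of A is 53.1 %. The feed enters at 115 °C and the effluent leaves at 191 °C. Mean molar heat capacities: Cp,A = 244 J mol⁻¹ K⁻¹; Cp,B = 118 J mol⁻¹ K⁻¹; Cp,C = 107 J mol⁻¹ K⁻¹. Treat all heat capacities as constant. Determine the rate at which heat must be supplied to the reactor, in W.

Q_in = 31700 W

Extent of reaction ξ = 0.531 × 1380 = 732.78 mol/h
Reaction term: ξ·ΔH°_rxn = 732.78 × 124 = 90865 kJ/h
Sensible, feed 115→25 °C: -30305 kJ/h
Outlet flows (mol/h): A 647.22, B 732.78, C 732.78
Sensible, products 25→191 °C: 53584 kJ/h
Q = ΔH = 114140 kJ/h = 31.707 kW
Heat supplied = 31707 W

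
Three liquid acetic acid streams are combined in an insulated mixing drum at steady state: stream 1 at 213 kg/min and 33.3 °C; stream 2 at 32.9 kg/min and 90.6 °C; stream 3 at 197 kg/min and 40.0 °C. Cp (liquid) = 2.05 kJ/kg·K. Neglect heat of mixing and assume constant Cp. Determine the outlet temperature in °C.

No heat crosses the boundary, so H_out = H_in.
Σ ṁᵢCp,ᵢTᵢ = 213×2.05×33.3 + 32.9×2.05×90.6 + 197×2.05×40.0 = 36805
Σ ṁᵢCp,ᵢ = 213×2.05 + 32.9×2.05 + 197×2.05 = 907.94
T_out = 36805 / 907.94 = 40.537 °C

T_out = 40.5 °C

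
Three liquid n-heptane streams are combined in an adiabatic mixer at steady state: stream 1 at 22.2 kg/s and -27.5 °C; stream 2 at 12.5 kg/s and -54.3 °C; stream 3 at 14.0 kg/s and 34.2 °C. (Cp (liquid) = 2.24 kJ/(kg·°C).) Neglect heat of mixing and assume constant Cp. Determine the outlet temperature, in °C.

T_out = -16.6 °C

Energy balance with Q = 0: Σ ṁᵢCp,ᵢ(T_out − Tᵢ) = 0
T_out = Σ ṁᵢCp,ᵢTᵢ / Σ ṁᵢCp,ᵢ
      = -1815.4 / 109.09 = -16.642 °C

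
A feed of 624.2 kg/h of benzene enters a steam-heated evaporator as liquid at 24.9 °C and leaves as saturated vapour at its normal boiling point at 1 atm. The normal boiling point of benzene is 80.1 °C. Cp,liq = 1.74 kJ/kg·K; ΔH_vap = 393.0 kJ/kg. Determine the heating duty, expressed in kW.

Q = 84.8 kW

liquid 24.9→80.1 °C: 96.048 kJ/kg
vaporisation at 80.1 °C: 393 kJ/kg
Δh = 96.048 + 393 = 489.05 kJ/kg
Q = ṁ·Δh = 624.2 kg/h × 489.05 kJ/kg = 305260 kJ/h
|Q| = 84.795 kW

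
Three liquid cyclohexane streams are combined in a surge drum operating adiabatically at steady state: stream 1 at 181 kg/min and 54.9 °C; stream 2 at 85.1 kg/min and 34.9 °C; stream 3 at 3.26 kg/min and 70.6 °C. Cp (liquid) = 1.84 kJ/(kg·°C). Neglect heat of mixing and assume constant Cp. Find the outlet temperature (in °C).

T_out = 48.8 °C

Energy balance with Q = 0: Σ ṁᵢCp,ᵢ(T_out − Tᵢ) = 0
T_out = Σ ṁᵢCp,ᵢTᵢ / Σ ṁᵢCp,ᵢ
      = 24172 / 495.62 = 48.771 °C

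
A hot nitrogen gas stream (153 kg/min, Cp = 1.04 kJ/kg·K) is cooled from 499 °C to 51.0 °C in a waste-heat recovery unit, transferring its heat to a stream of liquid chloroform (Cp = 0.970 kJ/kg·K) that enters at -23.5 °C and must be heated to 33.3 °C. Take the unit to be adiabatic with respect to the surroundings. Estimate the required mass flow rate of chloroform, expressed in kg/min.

ṁ_c = 1290 kg/min

Heat released by hot stream: Q = 153 × 1.04 × (499 − 51.0) = 71286 kJ/min
Energy balance on cold side (adiabatic exchanger): Q = ṁ_c·Cp_c·(T_c,out − T_c,in)
ṁ_c = 71286 / [0.970 × (33.3 − -23.5)] = 1293.8 kg/min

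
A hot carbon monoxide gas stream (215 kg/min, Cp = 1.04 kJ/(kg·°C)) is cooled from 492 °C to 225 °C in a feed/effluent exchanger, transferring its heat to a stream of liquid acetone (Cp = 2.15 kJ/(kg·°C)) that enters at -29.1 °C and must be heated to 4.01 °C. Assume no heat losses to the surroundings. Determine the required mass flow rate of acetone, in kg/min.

Heat released by hot stream: Q = 215 × 1.04 × (492 − 225) = 59701 kJ/min
Energy balance on cold side (adiabatic exchanger): Q = ṁ_c·Cp_c·(T_c,out − T_c,in)
ṁ_c = 59701 / [2.15 × (4.01 − -29.1)] = 838.66 kg/min

ṁ_c = 839 kg/min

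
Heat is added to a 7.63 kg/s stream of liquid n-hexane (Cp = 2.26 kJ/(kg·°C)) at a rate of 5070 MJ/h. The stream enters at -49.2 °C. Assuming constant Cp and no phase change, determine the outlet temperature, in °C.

Q = 5070 MJ/h = 1408.3 kJ/s
ΔT = Q/(ṁ·Cp) = 1408.3/(7.63×2.26) = 81.672 K
T_out = -49.2 + 81.672 = 32.472 °C

T_out = 32.5 °C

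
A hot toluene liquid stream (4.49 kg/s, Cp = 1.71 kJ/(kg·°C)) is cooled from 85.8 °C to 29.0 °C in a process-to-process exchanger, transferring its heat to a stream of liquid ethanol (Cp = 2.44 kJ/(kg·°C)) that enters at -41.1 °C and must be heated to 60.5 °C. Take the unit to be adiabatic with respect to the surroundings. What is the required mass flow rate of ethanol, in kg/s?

ṁ_c = 1.76 kg/s

Heat released by hot stream: Q = 4.49 × 1.71 × (85.8 − 29.0) = 436.1 kJ/s
Energy balance on cold side (adiabatic exchanger): Q = ṁ_c·Cp_c·(T_c,out − T_c,in)
ṁ_c = 436.1 / [2.44 × (60.5 − -41.1)] = 1.7592 kg/s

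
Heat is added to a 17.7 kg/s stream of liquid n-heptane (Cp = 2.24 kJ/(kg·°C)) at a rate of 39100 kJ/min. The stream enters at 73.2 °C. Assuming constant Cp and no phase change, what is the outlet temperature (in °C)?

Q = 39100 kJ/min = 651.67 kJ/s
ΔT = Q/(ṁ·Cp) = 651.67/(17.7×2.24) = 16.436 K
T_out = 73.2 + 16.436 = 89.636 °C

T_out = 89.6 °C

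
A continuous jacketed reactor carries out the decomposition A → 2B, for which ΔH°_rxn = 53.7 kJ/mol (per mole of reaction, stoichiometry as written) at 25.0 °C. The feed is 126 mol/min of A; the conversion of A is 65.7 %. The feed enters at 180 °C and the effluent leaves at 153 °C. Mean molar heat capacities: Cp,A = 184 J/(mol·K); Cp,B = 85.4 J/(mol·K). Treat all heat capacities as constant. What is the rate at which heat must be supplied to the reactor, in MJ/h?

Extent of reaction ξ = 0.657 × 126 = 82.782 mol/min
Reaction term: ξ·ΔH°_rxn = 82.782 × 53.7 = 4445.4 kJ/min
Sensible, feed 180→25 °C: -3593.5 kJ/min
Outlet flows (mol/min): A 43.218, B 165.56
Sensible, products 25→153 °C: 2827.7 kJ/min
Q = ΔH = 3679.6 kJ/min = 61.326 kW
Heat supplied = 220.77 MJ/h

Q_in = 221 MJ/h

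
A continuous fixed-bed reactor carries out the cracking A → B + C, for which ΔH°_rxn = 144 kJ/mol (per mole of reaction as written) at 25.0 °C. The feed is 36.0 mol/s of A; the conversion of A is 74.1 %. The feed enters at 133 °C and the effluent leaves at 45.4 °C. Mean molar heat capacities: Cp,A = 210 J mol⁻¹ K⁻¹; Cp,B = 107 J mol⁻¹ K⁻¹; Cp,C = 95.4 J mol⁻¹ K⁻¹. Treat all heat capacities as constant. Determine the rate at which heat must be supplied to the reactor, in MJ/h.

Extent of reaction ξ = 0.741 × 36.0 = 26.676 mol/s
Reaction term: ξ·ΔH°_rxn = 26.676 × 144 = 3841.3 kJ/s
Sensible, feed 133→25 °C: -816.48 kJ/s
Outlet flows (mol/s): A 9.324, B 26.676, C 26.676
Sensible, products 25→45.4 °C: 150.09 kJ/s
Q = ΔH = 3175 kJ/s = 3175 kW
Heat supplied = 11430 MJ/h

Q_in = 11400 MJ/h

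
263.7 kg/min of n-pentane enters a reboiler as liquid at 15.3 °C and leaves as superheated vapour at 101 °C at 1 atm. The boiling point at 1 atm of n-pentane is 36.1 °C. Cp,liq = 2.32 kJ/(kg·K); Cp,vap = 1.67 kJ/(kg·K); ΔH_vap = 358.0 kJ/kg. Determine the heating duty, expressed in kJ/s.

Q = 2260 kJ/s

liquid 15.3→36.1 °C: 48.256 kJ/kg
vaporisation at 36.1 °C: 358 kJ/kg
vapour 36.1→101 °C: 108.38 kJ/kg
Δh = 48.256 + 358 + 108.38 = 514.64 kJ/kg
Q = ṁ·Δh = 263.7 kg/min × 514.64 kJ/kg = 135710 kJ/min
|Q| = 2261.8 kW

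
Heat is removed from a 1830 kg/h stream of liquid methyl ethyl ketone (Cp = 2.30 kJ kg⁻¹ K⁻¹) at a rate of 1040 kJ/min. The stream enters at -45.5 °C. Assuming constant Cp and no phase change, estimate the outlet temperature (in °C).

T_out = -60.3 °C

Q = 1040 kJ/min = 62400 kJ/h
ΔT = Q/(ṁ·Cp) = 62400/(1830×2.30) = 14.825 K
T_out = -45.5 − 14.825 = -60.325 °C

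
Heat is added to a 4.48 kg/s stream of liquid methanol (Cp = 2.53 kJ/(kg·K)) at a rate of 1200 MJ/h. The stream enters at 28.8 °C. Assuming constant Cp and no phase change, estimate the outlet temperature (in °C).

T_out = 58.2 °C

Q = 1200 MJ/h = 333.33 kJ/s
ΔT = Q/(ṁ·Cp) = 333.33/(4.48×2.53) = 29.409 K
T_out = 28.8 + 29.409 = 58.209 °C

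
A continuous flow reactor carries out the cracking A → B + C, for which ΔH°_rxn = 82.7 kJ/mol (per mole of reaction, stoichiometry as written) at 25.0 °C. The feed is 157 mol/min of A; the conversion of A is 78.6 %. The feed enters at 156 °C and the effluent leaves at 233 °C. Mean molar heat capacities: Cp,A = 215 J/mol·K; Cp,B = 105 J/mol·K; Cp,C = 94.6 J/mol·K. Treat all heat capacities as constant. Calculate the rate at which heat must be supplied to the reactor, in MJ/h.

Extent of reaction ξ = 0.786 × 157 = 123.4 mol/min
Reaction term: ξ·ΔH°_rxn = 123.4 × 82.7 = 10205 kJ/min
Sensible, feed 156→25 °C: -4421.9 kJ/min
Outlet flows (mol/min): A 33.598, B 123.4, C 123.4
Sensible, products 25→233 °C: 6625.8 kJ/min
Q = ΔH = 12409 kJ/min = 206.82 kW
Heat supplied = 744.55 MJ/h

Q_in = 745 MJ/h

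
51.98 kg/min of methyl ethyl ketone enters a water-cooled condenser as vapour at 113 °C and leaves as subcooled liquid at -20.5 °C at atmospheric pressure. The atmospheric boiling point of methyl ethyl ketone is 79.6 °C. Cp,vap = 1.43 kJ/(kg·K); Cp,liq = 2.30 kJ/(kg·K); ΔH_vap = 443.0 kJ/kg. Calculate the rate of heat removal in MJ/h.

Q_c = 2250 MJ/h

vapour 113→79.6 °C: -47.762 kJ/kg
condensation at 79.6 °C: -443 kJ/kg
liquid 79.6→-20.5 °C: -230.23 kJ/kg
Δh = -47.762 + -443 + -230.23 = -720.99 kJ/kg
Q = ṁ·Δh = 51.98 kg/min × -720.99 kJ/kg = -37477 kJ/min
|Q| = 624.62 kW = 2248.6 MJ/h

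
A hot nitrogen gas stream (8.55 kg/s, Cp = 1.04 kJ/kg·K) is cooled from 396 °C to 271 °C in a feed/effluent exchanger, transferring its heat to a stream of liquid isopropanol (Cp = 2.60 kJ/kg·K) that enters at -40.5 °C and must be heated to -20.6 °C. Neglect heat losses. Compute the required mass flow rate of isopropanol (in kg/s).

Heat released by hot stream: Q = 8.55 × 1.04 × (396 − 271) = 1111.5 kJ/s
Energy balance on cold side (adiabatic exchanger): Q = ṁ_c·Cp_c·(T_c,out − T_c,in)
ṁ_c = 1111.5 / [2.60 × (-20.6 − -40.5)] = 21.482 kg/s

ṁ_c = 21.5 kg/s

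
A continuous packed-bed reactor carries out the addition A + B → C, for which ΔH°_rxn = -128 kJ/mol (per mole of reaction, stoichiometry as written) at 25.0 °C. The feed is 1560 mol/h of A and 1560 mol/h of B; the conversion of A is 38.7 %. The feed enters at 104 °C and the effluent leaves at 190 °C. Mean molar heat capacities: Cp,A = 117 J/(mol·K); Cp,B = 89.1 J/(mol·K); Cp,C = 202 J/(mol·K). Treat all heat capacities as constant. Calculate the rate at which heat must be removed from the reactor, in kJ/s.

Q_out = 13.9 kJ/s

Extent of reaction ξ = 0.387 × 1560 = 603.72 mol/h
Reaction term: ξ·ΔH°_rxn = 603.72 × -128 = -77276 kJ/h
Sensible, feed 104→25 °C: -25400 kJ/h
Outlet flows (mol/h): A 956.28, B 956.28, C 603.72
Sensible, products 25→190 °C: 52642 kJ/h
Q = ΔH = -50034 kJ/h = -13.898 kW
Heat removed = 13.898 kJ/s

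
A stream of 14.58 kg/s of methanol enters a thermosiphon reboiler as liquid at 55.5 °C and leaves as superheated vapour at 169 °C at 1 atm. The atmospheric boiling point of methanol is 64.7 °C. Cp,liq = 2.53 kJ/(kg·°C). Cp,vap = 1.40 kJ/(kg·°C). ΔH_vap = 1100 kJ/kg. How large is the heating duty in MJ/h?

Q = 66600 MJ/h

liquid 55.5→64.7 °C: 23.276 kJ/kg
vaporisation at 64.7 °C: 1100 kJ/kg
vapour 64.7→169 °C: 146.02 kJ/kg
Δh = 23.276 + 1100 + 146.02 = 1269.3 kJ/kg
Q = ṁ·Δh = 14.58 kg/s × 1269.3 kJ/kg = 18506 kJ/s
|Q| = 18506 kW = 66623 MJ/h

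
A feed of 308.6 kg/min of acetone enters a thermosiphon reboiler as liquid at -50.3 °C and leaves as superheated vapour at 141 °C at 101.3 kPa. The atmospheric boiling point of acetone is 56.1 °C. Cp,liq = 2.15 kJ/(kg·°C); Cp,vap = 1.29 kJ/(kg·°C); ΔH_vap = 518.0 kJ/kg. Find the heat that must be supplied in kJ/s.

Q = 4400 kJ/s

liquid -50.3→56.1 °C: 228.76 kJ/kg
vaporisation at 56.1 °C: 518 kJ/kg
vapour 56.1→141 °C: 109.52 kJ/kg
Δh = 228.76 + 518 + 109.52 = 856.28 kJ/kg
Q = ṁ·Δh = 308.6 kg/min × 856.28 kJ/kg = 264250 kJ/min
|Q| = 4404.1 kW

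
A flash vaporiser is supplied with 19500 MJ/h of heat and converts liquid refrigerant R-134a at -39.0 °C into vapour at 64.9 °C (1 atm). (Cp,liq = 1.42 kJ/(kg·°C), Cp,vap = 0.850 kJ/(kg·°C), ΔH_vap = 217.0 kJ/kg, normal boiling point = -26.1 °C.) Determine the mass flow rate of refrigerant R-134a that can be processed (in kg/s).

Δh = 1.42×(-26.1−-39.0) + 217.0 + 0.850×(64.9−-26.1) = 312.67 kJ/kg
Q = 19500 MJ/h = 5416.7 kJ/s = 5416.7 kJ/s
ṁ = Q/Δh = 5416.7 / 312.67 = 17.324 kg/s

ṁ = 17.3 kg/s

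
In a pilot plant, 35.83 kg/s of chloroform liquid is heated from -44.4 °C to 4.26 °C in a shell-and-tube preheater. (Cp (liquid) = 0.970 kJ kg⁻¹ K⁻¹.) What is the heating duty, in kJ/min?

Q = 101000 kJ/min

Q = ṁ·Cp·ΔT = 35.83 × 0.970 × (4.26 − -44.4) = 1691.2 kJ/s
Heating duty = 101470 kJ/min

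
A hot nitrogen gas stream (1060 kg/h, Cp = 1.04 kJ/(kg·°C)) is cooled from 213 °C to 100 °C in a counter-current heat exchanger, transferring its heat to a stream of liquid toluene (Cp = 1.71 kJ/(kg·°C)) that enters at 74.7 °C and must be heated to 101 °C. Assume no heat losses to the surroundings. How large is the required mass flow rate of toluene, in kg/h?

Heat released by hot stream: Q = 1060 × 1.04 × (213 − 100) = 124570 kJ/h
Energy balance on cold side (adiabatic exchanger): Q = ṁ_c·Cp_c·(T_c,out − T_c,in)
ṁ_c = 124570 / [1.71 × (101 − 74.7)] = 2769.9 kg/h

ṁ_c = 2770 kg/h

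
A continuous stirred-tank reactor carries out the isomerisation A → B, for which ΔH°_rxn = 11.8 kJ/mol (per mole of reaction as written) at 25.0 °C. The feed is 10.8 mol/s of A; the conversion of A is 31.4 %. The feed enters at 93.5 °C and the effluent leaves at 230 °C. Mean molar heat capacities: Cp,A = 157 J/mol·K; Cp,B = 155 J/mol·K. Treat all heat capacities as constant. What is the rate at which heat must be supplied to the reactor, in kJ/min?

Extent of reaction ξ = 0.314 × 10.8 = 3.3912 mol/s
Reaction term: ξ·ΔH°_rxn = 3.3912 × 11.8 = 40.016 kJ/s
Sensible, feed 93.5→25 °C: -116.15 kJ/s
Outlet flows (mol/s): A 7.4088, B 3.3912
Sensible, products 25→230 °C: 346.21 kJ/s
Q = ΔH = 270.08 kJ/s = 270.08 kW
Heat supplied = 16205 kJ/min

Q_in = 16200 kJ/min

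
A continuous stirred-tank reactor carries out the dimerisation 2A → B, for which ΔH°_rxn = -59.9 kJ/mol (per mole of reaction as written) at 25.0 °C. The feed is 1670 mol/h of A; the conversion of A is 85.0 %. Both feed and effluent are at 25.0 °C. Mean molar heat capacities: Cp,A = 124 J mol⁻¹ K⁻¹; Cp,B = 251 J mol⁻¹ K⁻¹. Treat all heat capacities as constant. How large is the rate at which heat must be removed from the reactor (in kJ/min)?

Extent of reaction ξ = 0.850 × 1670 / 2 = 709.75 mol/h
Reaction term: ξ·ΔH°_rxn = 709.75 × -59.9 = -42514 kJ/h
Q = ΔH = -42514 kJ/h = -11.809 kW
Heat removed = 708.57 kJ/min

Q_out = 709 kJ/min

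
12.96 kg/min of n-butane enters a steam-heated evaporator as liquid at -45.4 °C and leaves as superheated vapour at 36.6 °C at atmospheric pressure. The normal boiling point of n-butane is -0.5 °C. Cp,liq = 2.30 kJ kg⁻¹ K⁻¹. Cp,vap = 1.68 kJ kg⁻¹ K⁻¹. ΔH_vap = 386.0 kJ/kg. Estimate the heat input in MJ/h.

Q = 429 MJ/h

liquid -45.4→-0.5 °C: 103.27 kJ/kg
vaporisation at -0.5 °C: 386 kJ/kg
vapour -0.5→36.6 °C: 62.328 kJ/kg
Δh = 103.27 + 386 + 62.328 = 551.6 kJ/kg
Q = ṁ·Δh = 12.96 kg/min × 551.6 kJ/kg = 7148.7 kJ/min
|Q| = 119.15 kW = 428.92 MJ/h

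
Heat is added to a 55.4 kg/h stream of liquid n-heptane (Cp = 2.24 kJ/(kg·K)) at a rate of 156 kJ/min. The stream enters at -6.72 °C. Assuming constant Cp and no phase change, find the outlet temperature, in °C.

T_out = 68.7 °C

Q = 156 kJ/min = 9360 kJ/h
ΔT = Q/(ṁ·Cp) = 9360/(55.4×2.24) = 75.425 K
T_out = -6.72 + 75.425 = 68.705 °C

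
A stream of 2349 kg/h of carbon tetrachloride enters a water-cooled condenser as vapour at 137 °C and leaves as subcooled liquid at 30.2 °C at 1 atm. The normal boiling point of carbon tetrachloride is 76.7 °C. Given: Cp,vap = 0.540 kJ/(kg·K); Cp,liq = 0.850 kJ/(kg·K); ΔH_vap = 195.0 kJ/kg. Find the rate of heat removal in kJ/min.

Q_c = 10500 kJ/min

vapour 137→76.7 °C: -32.562 kJ/kg
condensation at 76.7 °C: -195 kJ/kg
liquid 76.7→30.2 °C: -39.525 kJ/kg
Δh = -32.562 + -195 + -39.525 = -267.09 kJ/kg
Q = ṁ·Δh = 2349 kg/h × -267.09 kJ/kg = -627390 kJ/h
|Q| = 174.27 kW = 10456 kJ/min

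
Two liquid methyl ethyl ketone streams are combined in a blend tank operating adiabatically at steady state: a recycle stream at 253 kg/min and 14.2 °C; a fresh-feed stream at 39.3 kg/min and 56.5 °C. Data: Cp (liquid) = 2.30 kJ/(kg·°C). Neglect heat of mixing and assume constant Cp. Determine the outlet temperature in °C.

T_out = 19.9 °C

Energy balance with Q = 0: Σ ṁᵢCp,ᵢ(T_out − Tᵢ) = 0
T_out = Σ ṁᵢCp,ᵢTᵢ / Σ ṁᵢCp,ᵢ
      = 13370 / 672.29 = 19.887 °C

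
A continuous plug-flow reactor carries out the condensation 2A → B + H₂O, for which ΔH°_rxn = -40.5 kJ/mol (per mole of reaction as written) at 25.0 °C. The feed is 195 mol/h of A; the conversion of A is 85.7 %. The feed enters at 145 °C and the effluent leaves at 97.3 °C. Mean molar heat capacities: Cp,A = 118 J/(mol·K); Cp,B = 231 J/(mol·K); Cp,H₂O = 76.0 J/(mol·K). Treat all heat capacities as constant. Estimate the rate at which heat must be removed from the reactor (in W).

Q_out = 1130 W

Extent of reaction ξ = 0.857 × 195 / 2 = 83.558 mol/h
Reaction term: ξ·ΔH°_rxn = 83.558 × -40.5 = -3384.1 kJ/h
Sensible, feed 145→25 °C: -2761.2 kJ/h
Outlet flows (mol/h): A 27.885, B 83.558, H₂O 83.558
Sensible, products 25→97.3 °C: 2092.5 kJ/h
Q = ΔH = -4052.7 kJ/h = -1.1258 kW
Heat removed = 1125.8 W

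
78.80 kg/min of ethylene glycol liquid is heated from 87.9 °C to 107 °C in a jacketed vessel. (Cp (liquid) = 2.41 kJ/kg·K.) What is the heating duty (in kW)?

Q = ṁ·Cp·ΔT = 78.80 × 2.41 × (107 − 87.9) = 3627.2 kJ/min
Converting: 3627.2 / 60 s = 60.454 kW

Q = 60.5 kW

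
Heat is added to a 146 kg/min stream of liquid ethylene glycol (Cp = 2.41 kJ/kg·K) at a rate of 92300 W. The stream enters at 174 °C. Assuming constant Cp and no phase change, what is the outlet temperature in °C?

T_out = 190 °C

Q = 92300 W = 5538 kJ/min
ΔT = Q/(ṁ·Cp) = 5538/(146×2.41) = 15.739 K
T_out = 174 + 15.739 = 189.74 °C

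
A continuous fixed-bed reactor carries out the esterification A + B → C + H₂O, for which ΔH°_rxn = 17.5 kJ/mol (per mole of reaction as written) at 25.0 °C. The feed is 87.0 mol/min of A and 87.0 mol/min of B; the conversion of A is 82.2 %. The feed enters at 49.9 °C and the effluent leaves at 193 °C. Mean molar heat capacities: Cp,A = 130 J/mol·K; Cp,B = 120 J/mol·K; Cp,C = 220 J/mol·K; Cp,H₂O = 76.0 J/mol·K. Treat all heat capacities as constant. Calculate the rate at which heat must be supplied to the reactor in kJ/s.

Q_in = 81.9 kJ/s

Extent of reaction ξ = 0.822 × 87.0 = 71.514 mol/min
Reaction term: ξ·ΔH°_rxn = 71.514 × 17.5 = 1251.5 kJ/min
Sensible, feed 49.9→25 °C: -541.58 kJ/min
Outlet flows (mol/min): A 15.486, B 15.486, C 71.514, H₂O 71.514
Sensible, products 25→193 °C: 4206.7 kJ/min
Q = ΔH = 4916.6 kJ/min = 81.943 kW
Heat supplied = 81.943 kJ/s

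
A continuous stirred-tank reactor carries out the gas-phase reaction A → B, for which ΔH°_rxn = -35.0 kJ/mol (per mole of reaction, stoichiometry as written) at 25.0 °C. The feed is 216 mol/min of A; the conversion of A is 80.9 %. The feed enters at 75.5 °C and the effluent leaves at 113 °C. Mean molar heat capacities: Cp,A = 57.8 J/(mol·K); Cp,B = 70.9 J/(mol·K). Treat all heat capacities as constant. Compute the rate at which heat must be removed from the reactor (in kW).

Extent of reaction ξ = 0.809 × 216 = 174.74 mol/min
Reaction term: ξ·ΔH°_rxn = 174.74 × -35.0 = -6116 kJ/min
Sensible, feed 75.5→25 °C: -630.48 kJ/min
Outlet flows (mol/min): A 41.256, B 174.74
Sensible, products 25→113 °C: 1300.1 kJ/min
Q = ΔH = -5446.4 kJ/min = -90.774 kW
Heat removed = 90.774 kW

Q_out = 90.8 kW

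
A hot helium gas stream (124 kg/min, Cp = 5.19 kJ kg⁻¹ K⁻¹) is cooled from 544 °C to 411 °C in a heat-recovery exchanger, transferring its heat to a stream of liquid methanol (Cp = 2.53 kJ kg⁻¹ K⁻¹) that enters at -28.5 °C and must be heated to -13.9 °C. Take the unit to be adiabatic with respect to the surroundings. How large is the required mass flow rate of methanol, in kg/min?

Heat released by hot stream: Q = 124 × 5.19 × (544 − 411) = 85593 kJ/min
Energy balance on cold side (adiabatic exchanger): Q = ṁ_c·Cp_c·(T_c,out − T_c,in)
ṁ_c = 85593 / [2.53 × (-13.9 − -28.5)] = 2317.2 kg/min

ṁ_c = 2320 kg/min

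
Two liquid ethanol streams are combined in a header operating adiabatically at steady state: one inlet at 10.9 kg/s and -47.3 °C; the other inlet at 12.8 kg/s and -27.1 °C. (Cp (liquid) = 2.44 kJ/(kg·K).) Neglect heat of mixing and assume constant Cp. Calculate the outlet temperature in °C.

T_out = -36.4 °C

No heat crosses the boundary, so H_out = H_in.
Σ ṁᵢCp,ᵢTᵢ = 10.9×2.44×-47.3 + 12.8×2.44×-27.1 = -2104.4
Σ ṁᵢCp,ᵢ = 10.9×2.44 + 12.8×2.44 = 57.828
T_out = -2104.4 / 57.828 = -36.39 °C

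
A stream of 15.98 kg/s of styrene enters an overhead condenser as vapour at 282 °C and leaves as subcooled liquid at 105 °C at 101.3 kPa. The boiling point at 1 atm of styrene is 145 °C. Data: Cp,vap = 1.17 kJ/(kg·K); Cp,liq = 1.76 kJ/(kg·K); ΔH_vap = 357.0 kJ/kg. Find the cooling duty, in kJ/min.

Q_c = 563000 kJ/min

vapour 282→145 °C: -160.29 kJ/kg
condensation at 145 °C: -357 kJ/kg
liquid 145→105 °C: -70.4 kJ/kg
Δh = -160.29 + -357 + -70.4 = -587.69 kJ/kg
Q = ṁ·Δh = 15.98 kg/s × -587.69 kJ/kg = -9391.3 kJ/s
|Q| = 9391.3 kW = 563480 kJ/min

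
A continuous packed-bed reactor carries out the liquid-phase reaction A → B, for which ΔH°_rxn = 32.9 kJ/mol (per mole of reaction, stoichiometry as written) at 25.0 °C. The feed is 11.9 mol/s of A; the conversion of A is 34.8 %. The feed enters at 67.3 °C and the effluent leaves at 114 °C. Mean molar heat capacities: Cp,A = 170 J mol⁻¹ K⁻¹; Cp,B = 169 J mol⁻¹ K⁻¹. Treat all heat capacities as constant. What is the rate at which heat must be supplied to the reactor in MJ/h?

Extent of reaction ξ = 0.348 × 11.9 = 4.1412 mol/s
Reaction term: ξ·ΔH°_rxn = 4.1412 × 32.9 = 136.25 kJ/s
Sensible, feed 67.3→25 °C: -85.573 kJ/s
Outlet flows (mol/s): A 7.7588, B 4.1412
Sensible, products 25→114 °C: 179.68 kJ/s
Q = ΔH = 230.35 kJ/s = 230.35 kW
Heat supplied = 829.26 MJ/h

Q_in = 829 MJ/h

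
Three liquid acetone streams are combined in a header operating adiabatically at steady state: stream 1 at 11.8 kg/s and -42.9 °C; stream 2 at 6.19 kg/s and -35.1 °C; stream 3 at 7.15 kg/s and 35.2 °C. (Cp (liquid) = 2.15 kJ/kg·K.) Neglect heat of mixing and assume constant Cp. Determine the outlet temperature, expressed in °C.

Adiabatic, steady state ⇒ Σ ṁᵢCp,ᵢ(T_out − Tᵢ) = 0
T_out = Σ ṁᵢCp,ᵢTᵢ / Σ ṁᵢCp,ᵢ
      = -1014.4 / 54.051 = -18.767 °C

T_out = -18.8 °C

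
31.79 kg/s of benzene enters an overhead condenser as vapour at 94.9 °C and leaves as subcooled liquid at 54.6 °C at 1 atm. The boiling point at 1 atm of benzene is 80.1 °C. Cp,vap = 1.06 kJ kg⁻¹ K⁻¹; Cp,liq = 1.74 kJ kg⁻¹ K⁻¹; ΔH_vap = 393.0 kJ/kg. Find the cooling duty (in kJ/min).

vapour 94.9→80.1 °C: -15.688 kJ/kg
condensation at 80.1 °C: -393 kJ/kg
liquid 80.1→54.6 °C: -44.37 kJ/kg
Δh = -15.688 + -393 + -44.37 = -453.06 kJ/kg
Q = ṁ·Δh = 31.79 kg/s × -453.06 kJ/kg = -14403 kJ/s
|Q| = 14403 kW = 864160 kJ/min

Q_c = 864000 kJ/min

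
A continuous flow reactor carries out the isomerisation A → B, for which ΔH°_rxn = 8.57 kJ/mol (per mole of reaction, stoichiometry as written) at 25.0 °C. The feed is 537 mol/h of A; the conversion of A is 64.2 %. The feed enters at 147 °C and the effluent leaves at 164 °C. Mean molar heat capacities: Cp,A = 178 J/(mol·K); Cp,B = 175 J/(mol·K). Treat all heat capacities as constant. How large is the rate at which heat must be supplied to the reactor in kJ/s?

Extent of reaction ξ = 0.642 × 537 = 344.75 mol/h
Reaction term: ξ·ΔH°_rxn = 344.75 × 8.57 = 2954.5 kJ/h
Sensible, feed 147→25 °C: -11661 kJ/h
Outlet flows (mol/h): A 192.25, B 344.75
Sensible, products 25→164 °C: 13143 kJ/h
Q = ΔH = 4435.7 kJ/h = 1.2322 kW
Heat supplied = 1.2322 kJ/s

Q_in = 1.23 kJ/s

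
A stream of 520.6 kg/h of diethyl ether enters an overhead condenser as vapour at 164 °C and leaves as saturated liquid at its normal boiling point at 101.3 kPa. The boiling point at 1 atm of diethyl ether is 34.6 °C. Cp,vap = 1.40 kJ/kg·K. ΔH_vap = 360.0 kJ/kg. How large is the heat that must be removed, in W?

vapour 164→34.6 °C: -181.16 kJ/kg
condensation at 34.6 °C: -360 kJ/kg
Δh = -181.16 + -360 = -541.16 kJ/kg
Q = ṁ·Δh = 520.6 kg/h × -541.16 kJ/kg = -281730 kJ/h
|Q| = 78.258 kW = 78258 W

Q_c = 78300 W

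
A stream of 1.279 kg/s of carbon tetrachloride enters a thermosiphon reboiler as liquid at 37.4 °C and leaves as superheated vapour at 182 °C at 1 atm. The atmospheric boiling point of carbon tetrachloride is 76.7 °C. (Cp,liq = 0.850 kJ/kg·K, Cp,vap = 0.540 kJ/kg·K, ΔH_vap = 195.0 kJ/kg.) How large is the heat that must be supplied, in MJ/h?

Q = 1310 MJ/h

liquid 37.4→76.7 °C: 33.405 kJ/kg
vaporisation at 76.7 °C: 195 kJ/kg
vapour 76.7→182 °C: 56.862 kJ/kg
Δh = 33.405 + 195 + 56.862 = 285.27 kJ/kg
Q = ṁ·Δh = 1.279 kg/s × 285.27 kJ/kg = 364.86 kJ/s
|Q| = 364.86 kW = 1313.5 MJ/h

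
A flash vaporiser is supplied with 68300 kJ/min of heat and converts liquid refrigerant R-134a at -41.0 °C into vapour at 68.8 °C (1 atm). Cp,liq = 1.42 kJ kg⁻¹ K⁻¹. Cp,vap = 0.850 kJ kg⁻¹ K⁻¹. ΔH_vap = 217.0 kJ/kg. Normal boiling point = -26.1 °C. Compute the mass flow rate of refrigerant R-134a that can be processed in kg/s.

Δh = 1.42×(-26.1−-41.0) + 217.0 + 0.850×(68.8−-26.1) = 318.82 kJ/kg
Q = 68300 kJ/min = 1138.3 kJ/s = 1138.3 kJ/s
ṁ = Q/Δh = 1138.3 / 318.82 = 3.5704 kg/s

ṁ = 3.57 kg/s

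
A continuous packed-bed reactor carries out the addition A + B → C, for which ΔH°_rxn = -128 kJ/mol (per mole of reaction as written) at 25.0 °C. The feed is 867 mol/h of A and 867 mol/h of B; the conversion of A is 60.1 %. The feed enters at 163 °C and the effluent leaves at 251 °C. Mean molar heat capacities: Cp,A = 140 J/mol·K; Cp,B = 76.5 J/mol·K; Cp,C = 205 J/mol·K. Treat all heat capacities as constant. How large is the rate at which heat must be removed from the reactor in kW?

Q_out = 14.3 kW

Extent of reaction ξ = 0.601 × 867 = 521.07 mol/h
Reaction term: ξ·ΔH°_rxn = 521.07 × -128 = -66697 kJ/h
Sensible, feed 163→25 °C: -25903 kJ/h
Outlet flows (mol/h): A 345.93, B 345.93, C 521.07
Sensible, products 25→251 °C: 41067 kJ/h
Q = ΔH = -51533 kJ/h = -14.315 kW
Heat removed = 14.315 kW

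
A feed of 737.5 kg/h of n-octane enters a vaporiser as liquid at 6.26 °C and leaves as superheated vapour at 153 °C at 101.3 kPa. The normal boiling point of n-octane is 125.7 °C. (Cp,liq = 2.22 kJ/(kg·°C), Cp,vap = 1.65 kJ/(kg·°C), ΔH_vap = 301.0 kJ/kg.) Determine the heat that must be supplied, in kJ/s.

Q = 125 kJ/s

liquid 6.26→125.7 °C: 265.16 kJ/kg
vaporisation at 125.7 °C: 301 kJ/kg
vapour 125.7→153 °C: 45.045 kJ/kg
Δh = 265.16 + 301 + 45.045 = 611.2 kJ/kg
Q = ṁ·Δh = 737.5 kg/h × 611.2 kJ/kg = 450760 kJ/h
|Q| = 125.21 kW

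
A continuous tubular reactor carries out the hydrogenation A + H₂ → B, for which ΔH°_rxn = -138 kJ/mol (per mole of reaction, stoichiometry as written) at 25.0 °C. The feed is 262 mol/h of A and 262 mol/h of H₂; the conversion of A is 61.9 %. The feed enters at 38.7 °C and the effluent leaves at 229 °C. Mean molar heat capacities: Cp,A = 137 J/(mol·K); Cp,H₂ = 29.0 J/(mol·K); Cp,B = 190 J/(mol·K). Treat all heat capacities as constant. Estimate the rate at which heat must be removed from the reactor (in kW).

Extent of reaction ξ = 0.619 × 262 = 162.18 mol/h
Reaction term: ξ·ΔH°_rxn = 162.18 × -138 = -22381 kJ/h
Sensible, feed 38.7→25 °C: -595.84 kJ/h
Outlet flows (mol/h): A 99.822, H₂ 99.822, B 162.18
Sensible, products 25→229 °C: 9666.4 kJ/h
Q = ΔH = -13310 kJ/h = -3.6972 kW
Heat removed = 3.6972 kW

Q_out = 3.70 kW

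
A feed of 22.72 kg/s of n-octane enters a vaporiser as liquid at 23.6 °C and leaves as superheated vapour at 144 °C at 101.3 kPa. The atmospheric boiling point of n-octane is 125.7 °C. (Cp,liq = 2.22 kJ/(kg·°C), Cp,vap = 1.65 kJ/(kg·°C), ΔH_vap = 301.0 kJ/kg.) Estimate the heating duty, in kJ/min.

Q = 760000 kJ/min

liquid 23.6→125.7 °C: 226.66 kJ/kg
vaporisation at 125.7 °C: 301 kJ/kg
vapour 125.7→144 °C: 30.195 kJ/kg
Δh = 226.66 + 301 + 30.195 = 557.86 kJ/kg
Q = ṁ·Δh = 22.72 kg/s × 557.86 kJ/kg = 12675 kJ/s
|Q| = 12675 kW = 760470 kJ/min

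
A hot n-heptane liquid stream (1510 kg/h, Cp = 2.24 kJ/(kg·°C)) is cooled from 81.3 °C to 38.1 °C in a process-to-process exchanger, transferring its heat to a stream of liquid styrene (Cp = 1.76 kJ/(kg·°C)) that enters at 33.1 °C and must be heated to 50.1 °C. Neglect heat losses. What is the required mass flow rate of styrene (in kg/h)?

ṁ_c = 4880 kg/h

Heat released by hot stream: Q = 1510 × 2.24 × (81.3 − 38.1) = 146120 kJ/h
Energy balance on cold side (adiabatic exchanger): Q = ṁ_c·Cp_c·(T_c,out − T_c,in)
ṁ_c = 146120 / [1.76 × (50.1 − 33.1)] = 4883.7 kg/h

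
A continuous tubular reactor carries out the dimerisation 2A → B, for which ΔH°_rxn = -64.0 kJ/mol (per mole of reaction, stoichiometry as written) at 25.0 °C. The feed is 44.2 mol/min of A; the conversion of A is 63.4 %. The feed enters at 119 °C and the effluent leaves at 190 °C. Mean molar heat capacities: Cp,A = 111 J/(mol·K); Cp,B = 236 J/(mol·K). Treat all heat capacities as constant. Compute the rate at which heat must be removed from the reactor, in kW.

Q_out = 8.60 kW

Extent of reaction ξ = 0.634 × 44.2 / 2 = 14.011 mol/min
Reaction term: ξ·ΔH°_rxn = 14.011 × -64.0 = -896.73 kJ/min
Sensible, feed 119→25 °C: -461.18 kJ/min
Outlet flows (mol/min): A 16.177, B 14.011
Sensible, products 25→190 °C: 841.89 kJ/min
Q = ΔH = -516.02 kJ/min = -8.6004 kW
Heat removed = 8.6004 kW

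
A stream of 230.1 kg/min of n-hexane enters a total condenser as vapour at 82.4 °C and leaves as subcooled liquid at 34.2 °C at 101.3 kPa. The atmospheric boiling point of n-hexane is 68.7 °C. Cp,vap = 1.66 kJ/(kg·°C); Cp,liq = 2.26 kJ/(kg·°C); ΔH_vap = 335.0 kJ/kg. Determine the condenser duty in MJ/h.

vapour 82.4→68.7 °C: -22.742 kJ/kg
condensation at 68.7 °C: -335 kJ/kg
liquid 68.7→34.2 °C: -77.97 kJ/kg
Δh = -22.742 + -335 + -77.97 = -435.71 kJ/kg
Q = ṁ·Δh = 230.1 kg/min × -435.71 kJ/kg = -100260 kJ/min
|Q| = 1671 kW = 6015.4 MJ/h

Q_c = 6020 MJ/h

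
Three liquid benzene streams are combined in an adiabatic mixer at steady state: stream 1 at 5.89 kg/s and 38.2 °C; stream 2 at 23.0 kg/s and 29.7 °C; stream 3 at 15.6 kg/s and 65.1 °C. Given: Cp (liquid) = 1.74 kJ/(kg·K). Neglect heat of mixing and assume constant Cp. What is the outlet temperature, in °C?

Energy balance with Q = 0: Σ ṁᵢCp,ᵢ(T_out − Tᵢ) = 0
Σ ṁᵢCp,ᵢTᵢ = 5.89×1.74×38.2 + 23.0×1.74×29.7 + 15.6×1.74×65.1 = 3347.2
Σ ṁᵢCp,ᵢ = 5.89×1.74 + 23.0×1.74 + 15.6×1.74 = 77.413
T_out = 3347.2 / 77.413 = 43.238 °C

T_out = 43.2 °C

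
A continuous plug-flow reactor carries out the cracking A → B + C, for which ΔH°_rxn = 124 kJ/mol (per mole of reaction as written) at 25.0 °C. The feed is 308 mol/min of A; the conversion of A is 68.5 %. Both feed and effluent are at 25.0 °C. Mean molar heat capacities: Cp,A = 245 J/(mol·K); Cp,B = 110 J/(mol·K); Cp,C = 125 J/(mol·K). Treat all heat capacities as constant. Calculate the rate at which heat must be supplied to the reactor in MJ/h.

Q_in = 1570 MJ/h

Extent of reaction ξ = 0.685 × 308 = 210.98 mol/min
Reaction term: ξ·ΔH°_rxn = 210.98 × 124 = 26162 kJ/min
Q = ΔH = 26162 kJ/min = 436.03 kW
Heat supplied = 1569.7 MJ/h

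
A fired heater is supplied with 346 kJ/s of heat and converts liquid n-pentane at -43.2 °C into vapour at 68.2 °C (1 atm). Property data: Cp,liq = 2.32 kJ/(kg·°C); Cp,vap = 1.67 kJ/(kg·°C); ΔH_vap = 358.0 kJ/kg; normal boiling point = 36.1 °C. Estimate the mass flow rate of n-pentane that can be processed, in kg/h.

Δh = 2.32×(36.1−-43.2) + 358.0 + 1.67×(68.2−36.1) = 595.58 kJ/kg
Q = 346 kJ/s = 346 kJ/s = 1.2456e+06 kJ/h
ṁ = Q/Δh = 1.2456e+06 / 595.58 = 2091.4 kg/h

ṁ = 2090 kg/h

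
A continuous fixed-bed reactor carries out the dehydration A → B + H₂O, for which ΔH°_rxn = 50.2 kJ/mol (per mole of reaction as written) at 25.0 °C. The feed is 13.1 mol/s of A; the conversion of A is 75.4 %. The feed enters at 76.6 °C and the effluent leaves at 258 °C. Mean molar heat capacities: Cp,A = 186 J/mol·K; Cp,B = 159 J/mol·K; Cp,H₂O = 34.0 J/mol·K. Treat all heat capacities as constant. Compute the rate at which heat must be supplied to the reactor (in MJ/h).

Q_in = 3430 MJ/h

Extent of reaction ξ = 0.754 × 13.1 = 9.8774 mol/s
Reaction term: ξ·ΔH°_rxn = 9.8774 × 50.2 = 495.85 kJ/s
Sensible, feed 76.6→25 °C: -125.73 kJ/s
Outlet flows (mol/s): A 3.2226, B 9.8774, H₂O 9.8774
Sensible, products 25→258 °C: 583.84 kJ/s
Q = ΔH = 953.95 kJ/s = 953.95 kW
Heat supplied = 3434.2 MJ/h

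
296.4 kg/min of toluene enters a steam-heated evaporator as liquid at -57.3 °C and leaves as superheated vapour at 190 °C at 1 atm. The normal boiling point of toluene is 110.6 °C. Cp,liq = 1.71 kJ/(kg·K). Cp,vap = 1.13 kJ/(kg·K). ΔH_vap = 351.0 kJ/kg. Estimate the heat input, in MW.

Q = 3.60 MW

liquid -57.3→110.6 °C: 287.11 kJ/kg
vaporisation at 110.6 °C: 351 kJ/kg
vapour 110.6→190 °C: 89.722 kJ/kg
Δh = 287.11 + 351 + 89.722 = 727.83 kJ/kg
Q = ṁ·Δh = 296.4 kg/min × 727.83 kJ/kg = 215730 kJ/min
|Q| = 3595.5 kW = 3.5955 MW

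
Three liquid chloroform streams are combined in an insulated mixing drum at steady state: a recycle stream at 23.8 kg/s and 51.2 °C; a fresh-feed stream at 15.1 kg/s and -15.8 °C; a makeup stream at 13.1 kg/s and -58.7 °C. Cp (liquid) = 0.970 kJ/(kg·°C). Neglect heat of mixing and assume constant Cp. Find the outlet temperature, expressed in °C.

Energy balance with Q = 0: Σ ṁᵢCp,ᵢ(T_out − Tᵢ) = 0
T_out = Σ ṁᵢCp,ᵢTᵢ / Σ ṁᵢCp,ᵢ
      = 204.68 / 50.44 = 4.0579 °C

T_out = 4.06 °C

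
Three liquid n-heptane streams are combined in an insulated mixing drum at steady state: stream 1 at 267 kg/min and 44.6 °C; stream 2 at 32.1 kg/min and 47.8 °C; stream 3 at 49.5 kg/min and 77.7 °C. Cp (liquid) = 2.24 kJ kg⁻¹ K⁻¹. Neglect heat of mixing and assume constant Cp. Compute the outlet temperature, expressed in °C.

T_out = 49.6 °C

No heat crosses the boundary, so H_out = H_in.
Σ ṁᵢCp,ᵢTᵢ = 267×2.24×44.6 + 32.1×2.24×47.8 + 49.5×2.24×77.7 = 38727
Σ ṁᵢCp,ᵢ = 267×2.24 + 32.1×2.24 + 49.5×2.24 = 780.86
T_out = 38727 / 780.86 = 49.595 °C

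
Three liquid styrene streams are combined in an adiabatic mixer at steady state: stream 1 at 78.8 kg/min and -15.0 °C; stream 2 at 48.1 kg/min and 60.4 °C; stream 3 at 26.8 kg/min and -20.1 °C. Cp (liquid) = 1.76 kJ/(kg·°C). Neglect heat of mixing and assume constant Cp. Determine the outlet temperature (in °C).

Adiabatic, steady state ⇒ Σ ṁᵢCp,ᵢ(T_out − Tᵢ) = 0
T_out = Σ ṁᵢCp,ᵢTᵢ / Σ ṁᵢCp,ᵢ
      = 2084.8 / 270.51 = 7.707 °C

T_out = 7.71 °C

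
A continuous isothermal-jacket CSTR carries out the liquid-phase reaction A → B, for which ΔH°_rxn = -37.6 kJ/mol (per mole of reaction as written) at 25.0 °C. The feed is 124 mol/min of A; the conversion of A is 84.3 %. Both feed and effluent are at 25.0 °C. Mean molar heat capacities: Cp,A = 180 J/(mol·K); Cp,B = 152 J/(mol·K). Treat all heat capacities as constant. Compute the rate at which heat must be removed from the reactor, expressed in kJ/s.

Q_out = 65.5 kJ/s

Extent of reaction ξ = 0.843 × 124 = 104.53 mol/min
Reaction term: ξ·ΔH°_rxn = 104.53 × -37.6 = -3930.4 kJ/min
Q = ΔH = -3930.4 kJ/min = -65.507 kW
Heat removed = 65.507 kJ/s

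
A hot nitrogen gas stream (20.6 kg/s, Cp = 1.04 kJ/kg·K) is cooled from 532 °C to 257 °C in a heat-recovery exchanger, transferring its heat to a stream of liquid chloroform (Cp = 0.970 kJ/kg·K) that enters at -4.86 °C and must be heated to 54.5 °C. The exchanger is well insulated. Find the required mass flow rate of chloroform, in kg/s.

Heat released by hot stream: Q = 20.6 × 1.04 × (532 − 257) = 5891.6 kJ/s
Energy balance on cold side (adiabatic exchanger): Q = ṁ_c·Cp_c·(T_c,out − T_c,in)
ṁ_c = 5891.6 / [0.970 × (54.5 − -4.86)] = 102.32 kg/s

ṁ_c = 102 kg/s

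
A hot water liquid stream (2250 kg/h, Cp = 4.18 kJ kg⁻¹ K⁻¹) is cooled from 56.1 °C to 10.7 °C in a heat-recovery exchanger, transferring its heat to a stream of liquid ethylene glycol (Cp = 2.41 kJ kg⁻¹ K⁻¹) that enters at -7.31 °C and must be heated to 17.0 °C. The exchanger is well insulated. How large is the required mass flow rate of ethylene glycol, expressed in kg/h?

ṁ_c = 7290 kg/h

Heat released by hot stream: Q = 2250 × 4.18 × (56.1 − 10.7) = 426990 kJ/h
Energy balance on cold side (adiabatic exchanger): Q = ṁ_c·Cp_c·(T_c,out − T_c,in)
ṁ_c = 426990 / [2.41 × (17.0 − -7.31)] = 7288.1 kg/h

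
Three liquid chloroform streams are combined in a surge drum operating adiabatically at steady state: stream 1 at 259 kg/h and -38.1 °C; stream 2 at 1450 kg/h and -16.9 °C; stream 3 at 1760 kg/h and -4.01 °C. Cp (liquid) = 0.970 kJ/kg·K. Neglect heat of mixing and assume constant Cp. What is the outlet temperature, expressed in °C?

T_out = -11.9 °C

Energy balance with Q = 0: Σ ṁᵢCp,ᵢ(T_out − Tᵢ) = 0
T_out = Σ ṁᵢCp,ᵢTᵢ / Σ ṁᵢCp,ᵢ
      = -40188 / 3364.9 = -11.943 °C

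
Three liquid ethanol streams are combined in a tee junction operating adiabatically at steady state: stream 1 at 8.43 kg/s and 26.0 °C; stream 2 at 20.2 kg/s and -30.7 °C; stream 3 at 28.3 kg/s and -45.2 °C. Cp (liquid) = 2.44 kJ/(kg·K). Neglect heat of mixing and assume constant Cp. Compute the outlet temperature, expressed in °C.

Adiabatic, steady state ⇒ Σ ṁᵢCp,ᵢ(T_out − Tᵢ) = 0
Σ ṁᵢCp,ᵢTᵢ = 8.43×2.44×26.0 + 20.2×2.44×-30.7 + 28.3×2.44×-45.2 = -4099.5
Σ ṁᵢCp,ᵢ = 8.43×2.44 + 20.2×2.44 + 28.3×2.44 = 138.91
T_out = -4099.5 / 138.91 = -29.512 °C

T_out = -29.5 °C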